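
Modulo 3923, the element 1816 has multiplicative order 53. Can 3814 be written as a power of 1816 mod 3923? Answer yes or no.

no

3814 ∈ ⟨1816⟩ iff 3814^53 ≡ 1 (mod 3923), since |⟨1816⟩| = 53.
3814^53 mod 3923 = 3853.
Since 3853 ≠ 1, 3814 does not lie in the subgroup.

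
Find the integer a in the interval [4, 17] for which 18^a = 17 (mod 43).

Compute 18^4 mod 43 = 13, then multiply by 18 repeatedly:
  18^4=13  18^5=19  18^6=41  18^7=7  18^8=40
  18^9=32  18^10=17
Found 17 at exponent 10.

10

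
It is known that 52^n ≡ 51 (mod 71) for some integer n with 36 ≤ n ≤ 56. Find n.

55

Compute 52^36 mod 71 = 19, then multiply by 52 repeatedly:
  52^36=19  52^37=65  52^38=43  52^39=35  52^40=45
  52^41=68  52^42=57  52^43=53  52^44=58  52^45=34
  52^46=64  52^47=62  52^48=29  52^49=17  52^50=32
  52^51=31  52^52=50  52^53=44  52^54=16  52^55=51
Found 51 at exponent 55.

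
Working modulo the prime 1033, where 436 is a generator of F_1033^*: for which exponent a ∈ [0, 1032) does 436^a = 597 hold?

Baby-step giant-step with m = ceil(sqrt(1032)) = 33.
Baby table (436^j mod 1033 for j=0..32):
  0:1  1:436  2:24  3:134  4:576  5:117  6:395  7:742
  8:183  9:247  10:260  11:763  12:42  13:751  14:1008  15:463
  16:433  17:782  18:62  19:174  20:455  21:44  22:590  23:23
  24:731  25:552  26:1016  27:852  28:625  29:821  30:538  31:77
  32:516
Giant step factor: 436^(-33) ≡ 308 (mod 1033).
Scan 597·308^i mod 1033 for i = 0, 1, …:
  i=0: 597   i=1: 2   i=2: 616   i=3: 689
  i=4: 447   i=5: 287   i=6: 591   i=7: 220
  i=8: 615   i=9: 381     …   i=14: 505
  i=15: 590
Match at i=15, j=22: a = 15·33 + 22 = 517.

517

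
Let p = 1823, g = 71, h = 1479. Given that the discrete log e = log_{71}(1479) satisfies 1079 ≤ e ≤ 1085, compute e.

1082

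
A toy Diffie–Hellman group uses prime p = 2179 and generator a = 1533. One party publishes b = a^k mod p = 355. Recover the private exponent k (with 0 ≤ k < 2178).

2047

Baby-step giant-step with m = ceil(sqrt(2178)) = 47.
Baby table (1533^j mod 2179 for j=0..46):
  0:1  1:1533  2:1127  3:1923  4:1951  5:1295  6:166  7:1714
  8:1867  9:1084  10:1374  11:1428  12:1408  13:1254  14:504  15:1266
  16:1468  17:1716  18:575  19:1159  20:862  21:972  22:1819  23:1586
  24:1753  25:642  26:1457  27:106  28:1252  29:1796  30:1191  31:1980
  32:2172  33:164  34:827  35:1792  36:1596  37:1830  38:1017  39:1076
  40:5  41:1128  42:1277  43:899  44:1039  45:2117  46:830
Giant step factor: 1533^(-47) ≡ 791 (mod 2179).
Scan 355·791^i mod 2179 for i = 0, 1, …:
  i=0: 355   i=1: 1893   i=2: 390   i=3: 1251
  i=4: 275   i=5: 1804   i=6: 1898   i=7: 2166
  i=8: 612   i=9: 354     …   i=42: 820
  i=43: 1457
Match at i=43, j=26: k = 43·47 + 26 = 2047.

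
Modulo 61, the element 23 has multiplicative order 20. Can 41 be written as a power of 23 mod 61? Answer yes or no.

⟨23⟩ has order 20; its elements mod 61 are {1, 3, 8, 9, 11, 20, 23, 24, 27, 28, 33, 34, 37, 38, 41, 50, 52, 53, 58, 60}.
41 is in this set.

yes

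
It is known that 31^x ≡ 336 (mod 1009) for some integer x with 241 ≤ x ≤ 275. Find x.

246

Compute 31^241 mod 1009 = 158, then multiply by 31 repeatedly:
  31^241=158  31^242=862  31^243=488  31^244=1002  31^245=792
  31^246=336
Found 336 at exponent 246.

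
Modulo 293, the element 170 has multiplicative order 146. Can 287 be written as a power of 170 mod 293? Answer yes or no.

yes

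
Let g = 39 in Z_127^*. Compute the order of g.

126

The order of 39 must divide p − 1 = 126 = 2 · 3^2 · 7.
Divisors: 1, 2, 3, 6, 7, 9, 14, 18, 21, 42, 63, 126.
Check each in increasing order: 39^1 ≡ 39;  39^2 ≡ 124;  39^3 ≡ 10;  39^6 ≡ 100;  39^7 ≡ 90;  39^9 ≡ 111;  39^14 ≡ 99;  39^18 ≡ 2;  39^21 ≡ 20;  39^42 ≡ 19;  39^63 ≡ 126;  39^126 ≡ 1.
Smallest exponent giving 1 is 126.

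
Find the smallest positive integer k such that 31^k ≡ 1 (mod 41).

The order of 31 must divide p − 1 = 40 = 2^3 · 5.
Divisors: 1, 2, 4, 5, 8, 10, 20, 40.
Check each in increasing order: 31^1 ≡ 31;  31^2 ≡ 18;  31^4 ≡ 37;  31^5 ≡ 40;  31^8 ≡ 16;  31^10 ≡ 1.
Smallest exponent giving 1 is 10.

10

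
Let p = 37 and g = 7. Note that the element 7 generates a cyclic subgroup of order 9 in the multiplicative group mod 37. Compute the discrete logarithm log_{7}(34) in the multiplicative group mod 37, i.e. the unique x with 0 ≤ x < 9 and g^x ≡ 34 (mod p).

7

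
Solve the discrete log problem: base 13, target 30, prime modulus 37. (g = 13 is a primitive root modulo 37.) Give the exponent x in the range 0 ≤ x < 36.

Successive powers of 13 modulo 37:
  13^0=1  13^1=13  13^2=21  13^3=14  13^4=34  13^5=35
  13^6=11  13^7=32  13^8=9  13^9=6  13^10=4  13^11=15
  13^12=10  13^13=19  13^14=25  13^15=29  13^16=7  13^17=17
  13^18=36  13^19=24  13^20=16  13^21=23  13^22=3  13^23=2
  13^24=26  13^25=5  13^26=28  13^27=31  13^28=33  13^29=22
  13^30=27  13^31=18  13^32=12  13^33=8  13^34=30
So 13^34 ≡ 30 (mod 37), giving x = 34.

34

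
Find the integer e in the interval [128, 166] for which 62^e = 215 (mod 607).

Compute 62^128 mod 607 = 72, then multiply by 62 repeatedly:
  62^128=72  62^129=215
Found 215 at exponent 129.

129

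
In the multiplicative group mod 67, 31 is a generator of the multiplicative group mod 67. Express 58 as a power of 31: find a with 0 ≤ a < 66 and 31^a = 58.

Successive powers of 31 modulo 67:
  31^0=1  31^1=31  31^2=23  31^3=43  31^4=60  31^5=51
  31^6=40  31^7=34  31^8=49  31^9=45  31^10=55  31^11=30
  31^12=59  31^13=20  31^14=17  31^15=58
So 31^15 ≡ 58 (mod 67), giving a = 15.

15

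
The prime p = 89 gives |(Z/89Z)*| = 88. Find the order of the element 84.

44

The order of 84 must divide p − 1 = 88 = 2^3 · 11.
Divisors: 1, 2, 4, 8, 11, 22, 44, 88.
Check each in increasing order: 84^1 ≡ 84;  84^2 ≡ 25;  84^4 ≡ 2;  84^8 ≡ 4;  84^11 ≡ 34;  84^22 ≡ 88;  84^44 ≡ 1.
Smallest exponent giving 1 is 44.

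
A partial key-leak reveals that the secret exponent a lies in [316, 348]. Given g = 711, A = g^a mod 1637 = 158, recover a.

Compute 711^316 mod 1637 = 1515, then multiply by 711 repeatedly:
  711^316=1515  711^317=19  711^318=413  711^319=620  711^320=467
  711^321=1363  711^322=1626  711^323=364  711^324=158
Found 158 at exponent 324.

324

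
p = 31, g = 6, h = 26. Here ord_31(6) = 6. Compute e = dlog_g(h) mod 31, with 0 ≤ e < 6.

5

Successive powers of 6 modulo 31:
  6^0=1  6^1=6  6^2=5  6^3=30  6^4=25  6^5=26
So 6^5 ≡ 26 (mod 31), giving e = 5.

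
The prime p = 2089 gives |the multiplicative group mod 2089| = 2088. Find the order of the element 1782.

232

The order of 1782 must divide p − 1 = 2088 = 2^3 · 3^2 · 29.
Divisors: 1, 2, 3, 4, 6, 8, 9, 12, 18, 24, 29, 36, 58, 72, 87, 116, 174, 232, 261, 348, 522, 696, 1044, 2088.
Check each in increasing order: 1782^1 ≡ 1782;  1782^2 ≡ 244;  1782^3 ≡ 296;  1782^4 ≡ 1044;  1782^6 ≡ 1967;  1782^8 ≡ 1567;  1782^9 ≡ 1490;  1782^12 ≡ 261;  1782^18 ≡ 1582;  1782^24 ≡ 1273;  1782^29 ≡ 84;  1782^36 ≡ 102;  1782^58 ≡ 789;  1782^72 ≡ 2048;  1782^87 ≡ 1517;  1782^116 ≡ 2088;  1782^174 ≡ 1300;  1782^232 ≡ 1.
Smallest exponent giving 1 is 232.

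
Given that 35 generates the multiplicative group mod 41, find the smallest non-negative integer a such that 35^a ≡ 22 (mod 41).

9

Successive powers of 35 modulo 41:
  35^0=1  35^1=35  35^2=36  35^3=30  35^4=25  35^5=14
  35^6=39  35^7=12  35^8=10  35^9=22
So 35^9 ≡ 22 (mod 41), giving a = 9.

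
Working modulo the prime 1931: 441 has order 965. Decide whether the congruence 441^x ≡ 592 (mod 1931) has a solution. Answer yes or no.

yes

592 ∈ ⟨441⟩ iff 592^965 ≡ 1 (mod 1931), since |⟨441⟩| = 965.
592^965 mod 1931 = 1.
Since 1 = 1, 592 lies in the subgroup.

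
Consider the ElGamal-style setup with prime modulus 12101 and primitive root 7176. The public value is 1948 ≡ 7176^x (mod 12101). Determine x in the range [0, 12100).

6432

Baby-step giant-step with m = ceil(sqrt(12100)) = 110.
Baby table (7176^j mod 12101 for j=0..109):
  0:1  1:7176  2:5221  3:1200  4:7389  5:8983  6:12082  7:8868
  8:9710  9:1402  10:4821  11:10838  12:361  13:922  14:9126  15:9665
  16:5209  17:11896  18:5242  19:6684  20:8121  21:9981  22:9938  23:3895
  24:9311  25:6115  26:3014  27:3977  28:4794  29:10702  30:4606  31:4825
  32:3239  33:9144  34:5722  35:2379  36:9294  37:5133  38:11065  39:7779
  40:191  41:3203  42:4929  43:11382  44:7583  45:9512  46:8472  47:11749
  48:3157  49:1560  50:1135  51:787  52:8446  53:6688  54:522  55:6663
  56:2637  57:9249  58:8940  59:6039  60:2183  61:6514  62:10402  63:5784
  64:11655  65:6269  66:6927  67:9345  68:8079  69:11114  70:8474  71:1899
  72:1498  73:3960  74:3812  75:6652  76:8408  77:222  78:7841  79:9467
  80:178  81:6723  82:9662  83:7883  84:8334  85:1642  86:8719  87:5374
  88:10038  89:7536  90:11068  91:5105  92:3753  93:6803  94:2894  95:2028
  96:7526  97:11914  98:1299  99:3854  100:5519  101:9872  102:2218  103:3553
  104:11622  105:11481  106:4048  107:6048  108:6262  109:5099
Giant step factor: 7176^(-110) ≡ 7668 (mod 12101).
Scan 1948·7668^i mod 12101 for i = 0, 1, …:
  i=0: 1948   i=1: 4630   i=2: 10607   i=3: 3655
  i=4: 624   i=5: 4937   i=6: 4988   i=7: 8824
  i=8: 5741   i=9: 10651     …   i=57: 1494
  i=58: 8446
Match at i=58, j=52: x = 58·110 + 52 = 6432.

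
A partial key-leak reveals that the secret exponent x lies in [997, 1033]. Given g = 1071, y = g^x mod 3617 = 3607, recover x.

1027

Compute 1071^997 mod 3617 = 3058, then multiply by 1071 repeatedly:
  1071^997=3058  1071^998=1733  1071^999=522  1071^1000=2044  1071^1001=839
  1071^1002=1553  1071^1003=3060  1071^1004=258  1071^1005=1426  1071^1006=872
  1071^1007=726  1071^1008=3508  1071^1009=2622  1071^1010=1370  1071^1011=2385
  1071^1012=733  1071^1013=154  1071^1014=2169  1071^1015=885  1071^1016=181
  1071^1017=2150  1071^1018=2238  1071^1019=2444  1071^1020=2433  1071^1021=1503
  1071^1022=148  1071^1023=2977  1071^1024=1790  1071^1025=80  1071^1026=2489
  1071^1027=3607
Found 3607 at exponent 1027.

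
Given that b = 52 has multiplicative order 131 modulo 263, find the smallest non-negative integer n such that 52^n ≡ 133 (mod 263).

Baby-step giant-step with m = ceil(sqrt(131)) = 12.
Baby table (52^j mod 263 for j=0..11):
  0:1  1:52  2:74  3:166  4:216  5:186  6:204  7:88
  8:105  9:200  10:143  11:72
Giant step factor: 52^(-12) ≡ 140 (mod 263).
Scan 133·140^i mod 263 for i = 0, 1, …:
  i=0: 133   i=1: 210   i=2: 207   i=3: 50
  i=4: 162   i=5: 62   i=6: 1
Match at i=6, j=0: n = 6·12 + 0 = 72.

72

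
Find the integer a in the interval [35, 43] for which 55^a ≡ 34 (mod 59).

35

Compute 55^35 mod 59 = 34, then multiply by 55 repeatedly:
  55^35=34
Found 34 at exponent 35.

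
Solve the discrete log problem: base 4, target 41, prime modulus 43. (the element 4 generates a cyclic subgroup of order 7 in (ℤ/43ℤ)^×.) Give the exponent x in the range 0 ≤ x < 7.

4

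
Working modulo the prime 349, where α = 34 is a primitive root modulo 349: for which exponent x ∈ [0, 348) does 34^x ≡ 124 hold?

Baby-step giant-step with m = ceil(sqrt(348)) = 19.
Baby table (34^j mod 349 for j=0..18):
  0:1  1:34  2:109  3:216  4:15  5:161  6:239  7:99
  8:225  9:321  10:95  11:89  12:234  13:278  14:29  15:288
  16:20  17:331  18:86
Giant step factor: 34^(-19) ≡ 156 (mod 349).
Scan 124·156^i mod 349 for i = 0, 1, …:
  i=0: 124   i=1: 149   i=2: 210   i=3: 303
  i=4: 153   i=5: 136   i=6: 276   i=7: 129
  i=8: 231   i=9: 89
Match at i=9, j=11: x = 9·19 + 11 = 182.

182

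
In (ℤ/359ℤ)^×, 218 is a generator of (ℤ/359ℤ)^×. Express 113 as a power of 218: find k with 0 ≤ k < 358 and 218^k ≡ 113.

Baby-step giant-step with m = ceil(sqrt(358)) = 19.
Baby table (218^j mod 359 for j=0..18):
  0:1  1:218  2:136  3:210  4:187  5:199  6:302  7:139
  8:146  9:236  10:111  11:145  12:18  13:334  14:294  15:190
  16:135  17:351  18:51
Giant step factor: 218^(-19) ≡ 261 (mod 359).
Scan 113·261^i mod 359 for i = 0, 1, …:
  i=0: 113   i=1: 55   i=2: 354   i=3: 131
  i=4: 86   i=5: 188   i=6: 244   i=7: 141
  i=8: 183   i=9: 16     …   i=15: 276
  i=16: 236
Match at i=16, j=9: k = 16·19 + 9 = 313.

313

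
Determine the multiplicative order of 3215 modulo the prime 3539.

3538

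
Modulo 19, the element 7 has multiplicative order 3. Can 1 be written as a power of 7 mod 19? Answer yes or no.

yes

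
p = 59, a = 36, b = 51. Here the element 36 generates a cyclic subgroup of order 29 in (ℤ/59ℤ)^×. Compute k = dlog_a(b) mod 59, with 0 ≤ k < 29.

Successive powers of 36 modulo 59:
  36^0=1  36^1=36  36^2=57  36^3=46  36^4=4  36^5=26
  36^6=51
So 36^6 ≡ 51 (mod 59), giving k = 6.

6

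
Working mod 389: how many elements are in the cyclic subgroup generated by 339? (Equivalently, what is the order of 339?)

The order of 339 must divide p − 1 = 388 = 2^2 · 97.
Divisors: 1, 2, 4, 97, 194, 388.
Check each in increasing order: 339^1 ≡ 339;  339^2 ≡ 166;  339^4 ≡ 326;  339^97 ≡ 274;  339^194 ≡ 388;  339^388 ≡ 1.
Smallest exponent giving 1 is 388.

388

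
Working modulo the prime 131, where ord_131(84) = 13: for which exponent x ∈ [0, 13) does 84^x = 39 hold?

12

Successive powers of 84 modulo 131:
  84^0=1  84^1=84  84^2=113  84^3=60  84^4=62  84^5=99
  84^6=63  84^7=52  84^8=45  84^9=112  84^10=107  84^11=80
  84^12=39
So 84^12 ≡ 39 (mod 131), giving x = 12.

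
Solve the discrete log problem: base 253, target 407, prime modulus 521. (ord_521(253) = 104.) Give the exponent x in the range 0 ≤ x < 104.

58

Baby-step giant-step with m = ceil(sqrt(104)) = 11.
Baby table (253^j mod 521 for j=0..10):
  0:1  1:253  2:447  3:34  4:266  5:89  6:114  7:187
  8:421  9:229  10:106
Giant step factor: 253^(-11) ≡ 135 (mod 521).
Scan 407·135^i mod 521 for i = 0, 1, …:
  i=0: 407   i=1: 240   i=2: 98   i=3: 205
  i=4: 62   i=5: 34
Match at i=5, j=3: x = 5·11 + 3 = 58.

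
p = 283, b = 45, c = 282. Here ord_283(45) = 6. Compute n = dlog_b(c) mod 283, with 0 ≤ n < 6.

Successive powers of 45 modulo 283:
  45^0=1  45^1=45  45^2=44  45^3=282
So 45^3 ≡ 282 (mod 283), giving n = 3.

3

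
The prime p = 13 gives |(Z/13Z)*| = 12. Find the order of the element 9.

3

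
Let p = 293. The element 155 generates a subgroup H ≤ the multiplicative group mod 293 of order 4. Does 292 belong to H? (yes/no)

yes

292 ∈ ⟨155⟩ iff 292^4 ≡ 1 (mod 293), since |⟨155⟩| = 4.
292^4 mod 293 = 1.
Since 1 = 1, 292 lies in the subgroup.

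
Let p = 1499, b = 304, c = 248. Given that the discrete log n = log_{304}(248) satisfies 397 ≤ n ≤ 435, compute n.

415

Compute 304^397 mod 1499 = 581, then multiply by 304 repeatedly:
  304^397=581  304^398=1241  304^399=1015  304^400=1265  304^401=816
  304^402=729  304^403=1263  304^404=208  304^405=274  304^406=851
  304^407=876  304^408=981  304^409=1422  304^410=576  304^411=1220
  304^412=627  304^413=235  304^414=987  304^415=248
Found 248 at exponent 415.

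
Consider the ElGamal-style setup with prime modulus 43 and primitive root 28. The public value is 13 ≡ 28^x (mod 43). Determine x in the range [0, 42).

Baby-step giant-step with m = ceil(sqrt(42)) = 7.
Baby table (28^j mod 43 for j=0..6):
  0:1  1:28  2:10  3:22  4:14  5:5  6:11
Giant step factor: 28^(-7) ≡ 37 (mod 43).
Scan 13·37^i mod 43 for i = 0, 1, …:
  i=0: 13   i=1: 8   i=2: 38   i=3: 30
  i=4: 35   i=5: 5
Match at i=5, j=5: x = 5·7 + 5 = 40.

40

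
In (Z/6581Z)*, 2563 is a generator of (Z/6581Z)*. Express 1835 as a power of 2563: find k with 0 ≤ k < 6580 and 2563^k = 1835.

2315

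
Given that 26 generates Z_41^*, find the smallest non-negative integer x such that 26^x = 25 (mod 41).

12

Successive powers of 26 modulo 41:
  26^0=1  26^1=26  26^2=20  26^3=28  26^4=31  26^5=27
  26^6=5  26^7=7  26^8=18  26^9=17  26^10=32  26^11=12
  26^12=25
So 26^12 ≡ 25 (mod 41), giving x = 12.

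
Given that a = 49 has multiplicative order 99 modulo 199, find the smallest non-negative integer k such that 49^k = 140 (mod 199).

84

Baby-step giant-step with m = ceil(sqrt(99)) = 10.
Baby table (49^j mod 199 for j=0..9):
  0:1  1:49  2:13  3:40  4:169  5:122  6:8  7:193
  8:104  9:121
Giant step factor: 49^(-10) ≡ 165 (mod 199).
Scan 140·165^i mod 199 for i = 0, 1, …:
  i=0: 140   i=1: 16   i=2: 53   i=3: 188
  i=4: 175   i=5: 20   i=6: 116   i=7: 36
  i=8: 169
Match at i=8, j=4: k = 8·10 + 4 = 84.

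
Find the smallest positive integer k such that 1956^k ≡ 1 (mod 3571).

The order of 1956 must divide p − 1 = 3570 = 2 · 3 · 5 · 7 · 17.
Divisors: 1, 2, 3, 5, 6, 7, 10, 14, 15, 17, 21, 30, 34, 35, 42, 51, 70, 85, 102, 105, 119, 170, 210, 238, 255, 357, 510, 595, 714, 1190, 1785, 3570.
Check each in increasing order: 1956^1 ≡ 1956;  1956^2 ≡ 1395;  1956^3 ≡ 376;  1956^5 ≡ 3154;  1956^6 ≡ 2107;  1956^7 ≡ 358;  1956^10 ≡ 2481;  1956^14 ≡ 3179;  1956^15 ≡ 1013;  1956^17 ≡ 2590;  1956^21 ≡ 2504;  1956^30 ≡ 1292;  1956^34 ≡ 1762;  1956^35 ≡ 457;  1956^42 ≡ 2911;  1956^51 ≡ 3413;  1956^70 ≡ 1731;  1956^85 ≡ 142;  1956^102 ≡ 3538;  1956^105 ≡ 1876;  1956^119 ≡ 234;  1956^170 ≡ 2309;  1956^210 ≡ 1941;  1956^238 ≡ 1191;  1956^255 ≡ 2917;  1956^357 ≡ 156;  1956^510 ≡ 2767;  1956^595 ≡ 104;  1956^714 ≡ 2910;  1956^1190 ≡ 103;  1956^1785 ≡ 3570;  1956^3570 ≡ 1.
Smallest exponent giving 1 is 3570.

3570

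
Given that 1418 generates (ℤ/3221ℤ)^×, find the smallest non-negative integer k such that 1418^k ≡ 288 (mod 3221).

Baby-step giant-step with m = ceil(sqrt(3220)) = 57.
Baby table (1418^j mod 3221 for j=0..56):
  0:1  1:1418  2:820  3:3200  4:2432  5:2106  6:441  7:464
  8:868  9:402  10:3140  11:1098  12:1221  13:1701  14:2710  15:127
  16:2931  17:1068  18:554  19:2869  20:119  21:1250  22:950  23:722
  24:2739  25:2597  26:943  27:459  28:220  29:2744  30:24  31:1822
  32:354  33:2717  34:390  35:2229  36:921  37:1473  38:1506  39:3206
  40:1277  41:584  42:315  43:2172  44:620  45:3048  46:2703  47:3085
  48:412  49:1215  50:2856  51:1011  52:253  53:1223  54:1316  55:1129
  56:85
Giant step factor: 1418^(-57) ≡ 1795 (mod 3221).
Scan 288·1795^i mod 3221 for i = 0, 1, …:
  i=0: 288   i=1: 1600   i=2: 2089   i=3: 511
  i=4: 2481   i=5: 1973   i=6: 1656   i=7: 2758
  i=8: 3154   i=9: 2133     …   i=30: 1328
  i=31: 220
Match at i=31, j=28: k = 31·57 + 28 = 1795.

1795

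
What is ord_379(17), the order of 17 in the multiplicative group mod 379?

378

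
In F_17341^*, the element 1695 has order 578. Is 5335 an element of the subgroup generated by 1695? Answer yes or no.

yes

5335 ∈ ⟨1695⟩ iff 5335^578 ≡ 1 (mod 17341), since |⟨1695⟩| = 578.
5335^578 mod 17341 = 1.
Since 1 = 1, 5335 lies in the subgroup.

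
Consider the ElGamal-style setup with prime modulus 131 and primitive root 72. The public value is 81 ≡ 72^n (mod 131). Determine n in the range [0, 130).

124

Baby-step giant-step with m = ceil(sqrt(130)) = 12.
Baby table (72^j mod 131 for j=0..11):
  0:1  1:72  2:75  3:29  4:123  5:79  6:55  7:30
  8:64  9:23  10:84  11:22
Giant step factor: 72^(-12) ≡ 11 (mod 131).
Scan 81·11^i mod 131 for i = 0, 1, …:
  i=0: 81   i=1: 105   i=2: 107   i=3: 129
  i=4: 109   i=5: 20   i=6: 89   i=7: 62
  i=8: 27   i=9: 35   i=10: 123
Match at i=10, j=4: n = 10·12 + 4 = 124.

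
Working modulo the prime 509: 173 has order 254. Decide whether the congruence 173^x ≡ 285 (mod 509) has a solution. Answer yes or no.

yes

285 ∈ ⟨173⟩ iff 285^254 ≡ 1 (mod 509), since |⟨173⟩| = 254.
285^254 mod 509 = 1.
Since 1 = 1, 285 lies in the subgroup.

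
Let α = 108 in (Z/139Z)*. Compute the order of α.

The order of 108 must divide p − 1 = 138 = 2 · 3 · 23.
Divisors: 1, 2, 3, 6, 23, 46, 69, 138.
Check each in increasing order: 108^1 ≡ 108;  108^2 ≡ 127;  108^3 ≡ 94;  108^6 ≡ 79;  108^23 ≡ 43;  108^46 ≡ 42;  108^69 ≡ 138;  108^138 ≡ 1.
Smallest exponent giving 1 is 138.

138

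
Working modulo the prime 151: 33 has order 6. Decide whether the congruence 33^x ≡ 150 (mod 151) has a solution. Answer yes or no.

150 ∈ ⟨33⟩ iff 150^6 ≡ 1 (mod 151), since |⟨33⟩| = 6.
150^6 mod 151 = 1.
Since 1 = 1, 150 lies in the subgroup.

yes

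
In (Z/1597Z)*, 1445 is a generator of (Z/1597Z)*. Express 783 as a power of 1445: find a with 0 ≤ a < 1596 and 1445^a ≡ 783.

1069

Baby-step giant-step with m = ceil(sqrt(1596)) = 40.
Baby table (1445^j mod 1597 for j=0..39):
  0:1  1:1445  2:746  3:1592  4:760  5:1061  6:25  7:991
  8:1083  9:1472  10:1433  11:973  12:625  13:820  14:1523  15:69
  16:691  17:370  18:1252  19:1336  20:1344  21:128  22:1305  23:1265
  24:957  25:1460  26:63  27:6  28:685  29:1282  30:1567  31:1366
  32:1575  33:150  34:1155  35:110  36:847  37:613  38:1047  39:556
Giant step factor: 1445^(-40) ≡ 619 (mod 1597).
Scan 783·619^i mod 1597 for i = 0, 1, …:
  i=0: 783   i=1: 786   i=2: 1046   i=3: 689
  i=4: 92   i=5: 1053   i=6: 231   i=7: 856
  i=8: 1257   i=9: 344     …   i=25: 887
  i=26: 1282
Match at i=26, j=29: a = 26·40 + 29 = 1069.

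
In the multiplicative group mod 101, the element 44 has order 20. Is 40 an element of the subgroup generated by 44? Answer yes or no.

⟨44⟩ has order 20; its elements mod 101 are {1, 6, 10, 14, 17, 32, 36, 39, 41, 44, 57, 60, 62, 65, 69, 84, 87, 91, 95, 100}.
40 is not in this set.

no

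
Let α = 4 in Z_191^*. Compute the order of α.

95

The order of 4 must divide p − 1 = 190 = 2 · 5 · 19.
Divisors: 1, 2, 5, 10, 19, 38, 95, 190.
Check each in increasing order: 4^1 ≡ 4;  4^2 ≡ 16;  4^5 ≡ 69;  4^10 ≡ 177;  4^19 ≡ 49;  4^38 ≡ 109;  4^95 ≡ 1.
Smallest exponent giving 1 is 95.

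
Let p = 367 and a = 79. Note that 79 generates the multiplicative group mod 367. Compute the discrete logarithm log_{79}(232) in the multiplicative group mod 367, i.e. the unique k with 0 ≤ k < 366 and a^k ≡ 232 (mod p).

51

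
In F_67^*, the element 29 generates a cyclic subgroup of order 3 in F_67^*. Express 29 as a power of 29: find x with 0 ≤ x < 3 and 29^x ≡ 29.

Successive powers of 29 modulo 67:
  29^0=1  29^1=29
So 29^1 ≡ 29 (mod 67), giving x = 1.

1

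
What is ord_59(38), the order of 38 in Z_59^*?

58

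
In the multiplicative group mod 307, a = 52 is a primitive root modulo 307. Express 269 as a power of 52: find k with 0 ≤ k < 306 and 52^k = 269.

270

Baby-step giant-step with m = ceil(sqrt(306)) = 18.
Baby table (52^j mod 307 for j=0..17):
  0:1  1:52  2:248  3:2  4:104  5:189  6:4  7:208
  8:71  9:8  10:109  11:142  12:16  13:218  14:284  15:32
  16:129  17:261
Giant step factor: 52^(-18) ≡ 24 (mod 307).
Scan 269·24^i mod 307 for i = 0, 1, …:
  i=0: 269   i=1: 9   i=2: 216   i=3: 272
  i=4: 81   i=5: 102   i=6: 299   i=7: 115
  i=8: 304   i=9: 235     …   i=14: 64
  i=15: 1
Match at i=15, j=0: k = 15·18 + 0 = 270.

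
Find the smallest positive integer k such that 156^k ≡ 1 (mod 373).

The order of 156 must divide p − 1 = 372 = 2^2 · 3 · 31.
Divisors: 1, 2, 3, 4, 6, 12, 31, 62, 93, 124, 186, 372.
Check each in increasing order: 156^1 ≡ 156;  156^2 ≡ 91;  156^3 ≡ 22;  156^4 ≡ 75;  156^6 ≡ 111;  156^12 ≡ 12;  156^31 ≡ 372;  156^62 ≡ 1.
Smallest exponent giving 1 is 62.

62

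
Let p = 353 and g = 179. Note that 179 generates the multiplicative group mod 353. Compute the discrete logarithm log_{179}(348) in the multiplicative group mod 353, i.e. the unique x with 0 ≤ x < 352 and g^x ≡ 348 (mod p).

149

Baby-step giant-step with m = ceil(sqrt(352)) = 19.
Baby table (179^j mod 353 for j=0..18):
  0:1  1:179  2:271  3:148  4:17  5:219  6:18  7:45
  8:289  9:193  10:306  11:59  12:324  13:104  14:260  15:297
  16:213  17:3  18:184
Giant step factor: 179^(-19) ≡ 33 (mod 353).
Scan 348·33^i mod 353 for i = 0, 1, …:
  i=0: 348   i=1: 188   i=2: 203   i=3: 345
  i=4: 89   i=5: 113   i=6: 199   i=7: 213
Match at i=7, j=16: x = 7·19 + 16 = 149.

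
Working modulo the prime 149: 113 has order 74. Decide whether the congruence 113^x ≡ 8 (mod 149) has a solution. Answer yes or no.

no

8 ∈ ⟨113⟩ iff 8^74 ≡ 1 (mod 149), since |⟨113⟩| = 74.
8^74 mod 149 = 148.
Since 148 ≠ 1, 8 does not lie in the subgroup.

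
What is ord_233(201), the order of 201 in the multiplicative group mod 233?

The order of 201 must divide p − 1 = 232 = 2^3 · 29.
Divisors: 1, 2, 4, 8, 29, 58, 116, 232.
Check each in increasing order: 201^1 ≡ 201;  201^2 ≡ 92;  201^4 ≡ 76;  201^8 ≡ 184;  201^29 ≡ 232;  201^58 ≡ 1.
Smallest exponent giving 1 is 58.

58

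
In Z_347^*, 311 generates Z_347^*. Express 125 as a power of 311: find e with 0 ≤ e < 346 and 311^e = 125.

Baby-step giant-step with m = ceil(sqrt(346)) = 19.
Baby table (311^j mod 347 for j=0..18):
  0:1  1:311  2:255  3:189  4:136  5:309  6:327  7:26
  8:105  9:37  10:56  11:66  12:53  13:174  14:329  15:301
  16:268  17:68  18:328
Giant step factor: 311^(-19) ≡ 104 (mod 347).
Scan 125·104^i mod 347 for i = 0, 1, …:
  i=0: 125   i=1: 161   i=2: 88   i=3: 130
  i=4: 334   i=5: 36   i=6: 274   i=7: 42
  i=8: 204   i=9: 49     …   i=13: 192
  i=14: 189
Match at i=14, j=3: e = 14·19 + 3 = 269.

269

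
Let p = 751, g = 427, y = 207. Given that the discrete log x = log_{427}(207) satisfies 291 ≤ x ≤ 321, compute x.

294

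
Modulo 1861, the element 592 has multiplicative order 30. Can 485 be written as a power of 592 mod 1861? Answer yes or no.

485 ∈ ⟨592⟩ iff 485^30 ≡ 1 (mod 1861), since |⟨592⟩| = 30.
485^30 mod 1861 = 1.
Since 1 = 1, 485 lies in the subgroup.

yes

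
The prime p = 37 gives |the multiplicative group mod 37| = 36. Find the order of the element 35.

36

The order of 35 must divide p − 1 = 36 = 2^2 · 3^2.
Divisors: 1, 2, 3, 4, 6, 9, 12, 18, 36.
Check each in increasing order: 35^1 ≡ 35;  35^2 ≡ 4;  35^3 ≡ 29;  35^4 ≡ 16;  35^6 ≡ 27;  35^9 ≡ 6;  35^12 ≡ 26;  35^18 ≡ 36;  35^36 ≡ 1.
Smallest exponent giving 1 is 36.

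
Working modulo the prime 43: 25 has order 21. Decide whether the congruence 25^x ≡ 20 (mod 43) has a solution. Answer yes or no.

⟨25⟩ has order 21; its elements mod 43 are {1, 4, 6, 9, 10, 11, 13, 14, 15, 16, 17, 21, 23, 24, 25, 31, 35, 36, 38, 40, 41}.
20 is not in this set.

no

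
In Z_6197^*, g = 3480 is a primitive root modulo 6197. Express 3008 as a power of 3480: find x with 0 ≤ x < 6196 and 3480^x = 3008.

Baby-step giant-step with m = ceil(sqrt(6196)) = 79.
Baby table (3480^j mod 6197 for j=0..78):
  0:1  1:3480  2:1462  3:23  4:5676  5:2641  6:529  7:411
  8:4970  9:5970  10:3256  11:2764  12:976  13:524  14:1602  15:3857
  16:5855  17:5861  18:1953  19:4528  20:4666  21:1540  22:4992  23:1969
  24:4435  25:3270  26:1908  27:2853  28:846  29:505  30:3649  31:867
  32:5418  33:3366  34:1350  35:674  36:3054  37:65  38:3108  39:2075
  40:1495  41:3317  42:4346  43:3400  44:1927  45:806  46:3836  47:942
  48:6144  49:1470  50:3075  51:4978  52:2825  53:2558  54:2948  55:3005
  56:3061  57:5834  58:948  59:2236  60:4045  61:3213  62:1852  63:80
  64:5732  65:5414  66:1840  67:1699  68:582  69:5138  70:1895  71:992
  72:431  73:206  74:4225  75:3716  76:4738  77:4220  78:4907
Giant step factor: 3480^(-79) ≡ 3790 (mod 6197).
Scan 3008·3790^i mod 6197 for i = 0, 1, …:
  i=0: 3008   i=1: 4037   i=2: 6034   i=3: 1930
  i=4: 2240   i=5: 5907   i=6: 3966   i=7: 3415
  i=8: 3514   i=9: 707     …   i=25: 5783
  i=26: 4978
Match at i=26, j=51: x = 26·79 + 51 = 2105.

2105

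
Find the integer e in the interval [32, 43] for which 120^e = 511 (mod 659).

37

Compute 120^32 mod 659 = 221, then multiply by 120 repeatedly:
  120^32=221  120^33=160  120^34=89  120^35=136  120^36=504
  120^37=511
Found 511 at exponent 37.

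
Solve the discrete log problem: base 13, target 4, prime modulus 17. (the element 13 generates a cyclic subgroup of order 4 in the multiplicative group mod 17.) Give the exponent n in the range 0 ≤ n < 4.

Successive powers of 13 modulo 17:
  13^0=1  13^1=13  13^2=16  13^3=4
So 13^3 ≡ 4 (mod 17), giving n = 3.

3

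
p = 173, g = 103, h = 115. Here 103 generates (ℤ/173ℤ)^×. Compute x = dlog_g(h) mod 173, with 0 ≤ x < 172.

103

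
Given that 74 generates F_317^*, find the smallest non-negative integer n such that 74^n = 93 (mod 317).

47

Baby-step giant-step with m = ceil(sqrt(316)) = 18.
Baby table (74^j mod 317 for j=0..17):
  0:1  1:74  2:87  3:98  4:278  5:284  6:94  7:299
  8:253  9:19  10:138  11:68  12:277  13:210  14:7  15:201
  16:292  17:52
Giant step factor: 74^(-18) ≡ 281 (mod 317).
Scan 93·281^i mod 317 for i = 0, 1, …:
  i=0: 93   i=1: 139   i=2: 68
Match at i=2, j=11: n = 2·18 + 11 = 47.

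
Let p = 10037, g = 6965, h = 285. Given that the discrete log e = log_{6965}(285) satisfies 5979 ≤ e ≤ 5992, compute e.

Compute 6965^5979 mod 10037 = 9439, then multiply by 6965 repeatedly:
  6965^5979=9439  6965^5980=285
Found 285 at exponent 5980.

5980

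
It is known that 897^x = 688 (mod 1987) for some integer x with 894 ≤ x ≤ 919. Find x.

Compute 897^894 mod 1987 = 196, then multiply by 897 repeatedly:
  897^894=196  897^895=956  897^896=1135  897^897=751  897^898=54
  897^899=750  897^900=1144  897^901=876  897^902=907  897^903=896
  897^904=964  897^905=363  897^906=1730  897^907=1950  897^908=590
  897^909=688
Found 688 at exponent 909.

909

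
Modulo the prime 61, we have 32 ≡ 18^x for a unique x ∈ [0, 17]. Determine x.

5

Compute 18^0 mod 61 = 1, then multiply by 18 repeatedly:
  18^0=1  18^1=18  18^2=19  18^3=37  18^4=56
  18^5=32
Found 32 at exponent 5.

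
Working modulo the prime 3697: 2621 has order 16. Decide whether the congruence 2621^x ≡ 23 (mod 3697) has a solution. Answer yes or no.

23 ∈ ⟨2621⟩ iff 23^16 ≡ 1 (mod 3697), since |⟨2621⟩| = 16.
23^16 mod 3697 = 1.
Since 1 = 1, 23 lies in the subgroup.

yes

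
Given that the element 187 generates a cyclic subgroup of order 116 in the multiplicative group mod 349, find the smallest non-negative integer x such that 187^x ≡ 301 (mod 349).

108

Baby-step giant-step with m = ceil(sqrt(116)) = 11.
Baby table (187^j mod 349 for j=0..10):
  0:1  1:187  2:69  3:339  4:224  5:8  6:100  7:203
  8:269  9:47  10:64
Giant step factor: 187^(-11) ≡ 284 (mod 349).
Scan 301·284^i mod 349 for i = 0, 1, …:
  i=0: 301   i=1: 328   i=2: 318   i=3: 270
  i=4: 249   i=5: 218   i=6: 139   i=7: 39
  i=8: 257   i=9: 47
Match at i=9, j=9: x = 9·11 + 9 = 108.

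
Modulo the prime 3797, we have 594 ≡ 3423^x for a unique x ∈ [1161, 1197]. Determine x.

1193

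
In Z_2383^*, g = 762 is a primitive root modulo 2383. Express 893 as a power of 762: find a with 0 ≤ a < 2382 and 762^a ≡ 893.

1576

Baby-step giant-step with m = ceil(sqrt(2382)) = 49.
Baby table (762^j mod 2383 for j=0..48):
  0:1  1:762  2:1575  3:1501  4:2305  5:139  6:1066  7:2072
  8:1318  9:1073  10:257  11:428  12:2048  13:2094  14:1401  15:2361
  16:2300  17:1095  18:340  19:1716  20:1708  21:378  22:2076  23:1983
  24:224  25:1495  26:116  27:221  28:1592  29:157  30:484  31:1826
  32:2123  33:2052  34:376  35:552  36:1216  37:1988  38:1651  39:2221
  40:472  41:2214  42:2287  43:721  44:1312  45:1267  46:339  47:954
  48:133
Giant step factor: 762^(-49) ≡ 1235 (mod 2383).
Scan 893·1235^i mod 2383 for i = 0, 1, …:
  i=0: 893   i=1: 1909   i=2: 828   i=3: 273
  i=4: 1152   i=5: 69   i=6: 1810   i=7: 96
  i=8: 1793   i=9: 548     …   i=31: 2112
  i=32: 1318
Match at i=32, j=8: a = 32·49 + 8 = 1576.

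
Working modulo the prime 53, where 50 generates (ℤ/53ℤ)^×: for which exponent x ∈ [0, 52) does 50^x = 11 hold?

34

Baby-step giant-step with m = ceil(sqrt(52)) = 8.
Baby table (50^j mod 53 for j=0..7):
  0:1  1:50  2:9  3:26  4:28  5:22  6:40  7:39
Giant step factor: 50^(-8) ≡ 24 (mod 53).
Scan 11·24^i mod 53 for i = 0, 1, …:
  i=0: 11   i=1: 52   i=2: 29   i=3: 7
  i=4: 9
Match at i=4, j=2: x = 4·8 + 2 = 34.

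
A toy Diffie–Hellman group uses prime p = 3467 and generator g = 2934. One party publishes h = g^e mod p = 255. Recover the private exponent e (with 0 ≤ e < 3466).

619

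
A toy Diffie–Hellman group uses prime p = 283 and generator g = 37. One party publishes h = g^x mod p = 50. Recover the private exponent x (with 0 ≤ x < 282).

Baby-step giant-step with m = ceil(sqrt(282)) = 17.
Baby table (37^j mod 283 for j=0..16):
  0:1  1:37  2:237  3:279  4:135  5:184  6:16  7:26
  8:113  9:219  10:179  11:114  12:256  13:133  14:110  15:108
  16:34
Giant step factor: 37^(-17) ≡ 146 (mod 283).
Scan 50·146^i mod 283 for i = 0, 1, …:
  i=0: 50   i=1: 225   i=2: 22   i=3: 99
  i=4: 21   i=5: 236   i=6: 213   i=7: 251
  i=8: 139   i=9: 201   i=10: 197   i=11: 179
Match at i=11, j=10: x = 11·17 + 10 = 197.

197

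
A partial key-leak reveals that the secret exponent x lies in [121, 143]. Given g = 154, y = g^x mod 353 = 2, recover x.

Compute 154^121 mod 353 = 294, then multiply by 154 repeatedly:
  154^121=294  154^122=92  154^123=48  154^124=332  154^125=296
  154^126=47  154^127=178  154^128=231  154^129=274  154^130=189
  154^131=160  154^132=283  154^133=163  154^134=39  154^135=5
  154^136=64  154^137=325  154^138=277  154^139=298  154^140=2
Found 2 at exponent 140.

140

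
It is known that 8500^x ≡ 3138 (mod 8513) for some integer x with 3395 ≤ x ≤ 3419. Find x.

3404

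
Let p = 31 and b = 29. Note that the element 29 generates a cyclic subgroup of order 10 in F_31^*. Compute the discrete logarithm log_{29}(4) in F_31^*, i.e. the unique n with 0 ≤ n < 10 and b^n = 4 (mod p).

Successive powers of 29 modulo 31:
  29^0=1  29^1=29  29^2=4
So 29^2 ≡ 4 (mod 31), giving n = 2.

2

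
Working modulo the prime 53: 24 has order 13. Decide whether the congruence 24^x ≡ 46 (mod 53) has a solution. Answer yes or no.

46 ∈ ⟨24⟩ iff 46^13 ≡ 1 (mod 53), since |⟨24⟩| = 13.
46^13 mod 53 = 1.
Since 1 = 1, 46 lies in the subgroup.

yes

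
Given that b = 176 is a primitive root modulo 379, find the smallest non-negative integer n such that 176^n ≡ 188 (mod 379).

Baby-step giant-step with m = ceil(sqrt(378)) = 20.
Baby table (176^j mod 379 for j=0..19):
  0:1  1:176  2:277  3:240  4:171  5:155  6:371  7:108
  8:58  9:354  10:148  11:276  12:64  13:273  14:294  15:200
  16:332  17:66  18:246  19:90
Giant step factor: 176^(-20) ≡ 34 (mod 379).
Scan 188·34^i mod 379 for i = 0, 1, …:
  i=0: 188   i=1: 328   i=2: 161   i=3: 168
  i=4: 27   i=5: 160   i=6: 134   i=7: 8
  i=8: 272   i=9: 152     …   i=15: 318
  i=16: 200
Match at i=16, j=15: n = 16·20 + 15 = 335.

335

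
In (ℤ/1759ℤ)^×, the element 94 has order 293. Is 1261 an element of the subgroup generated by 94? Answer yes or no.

no

1261 ∈ ⟨94⟩ iff 1261^293 ≡ 1 (mod 1759), since |⟨94⟩| = 293.
1261^293 mod 1759 = 1758.
Since 1758 ≠ 1, 1261 does not lie in the subgroup.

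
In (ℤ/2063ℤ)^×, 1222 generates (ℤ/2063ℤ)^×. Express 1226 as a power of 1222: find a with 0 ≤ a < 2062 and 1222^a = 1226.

1041

Baby-step giant-step with m = ceil(sqrt(2062)) = 46.
Baby table (1222^j mod 2063 for j=0..45):
  0:1  1:1222  2:1735  3:1469  4:308  5:910  6:63  7:655
  8:2029  9:1775  10:837  11:1629  12:1906  13:5  14:1984  15:423
  16:1156  17:1540  18:424  19:315  20:1212  21:1893  22:623  23:59
  24:1956  25:1278  26:25  27:1668  28:52  29:1654  30:1511  31:57
  32:1575  33:1934  34:1213  35:1052  36:295  37:1528  38:201  39:125
  40:88  41:260  42:18  43:1366  44:285  45:1686
Giant step factor: 1222^(-46) ≡ 822 (mod 2063).
Scan 1226·822^i mod 2063 for i = 0, 1, …:
  i=0: 1226   i=1: 1028   i=2: 1249   i=3: 1367
  i=4: 1402   i=5: 1290   i=6: 2061   i=7: 419
  i=8: 1960   i=9: 1980     …   i=21: 1804
  i=22: 1654
Match at i=22, j=29: a = 22·46 + 29 = 1041.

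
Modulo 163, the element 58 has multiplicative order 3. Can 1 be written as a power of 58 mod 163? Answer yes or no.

⟨58⟩ has order 3; its elements mod 163 are {1, 58, 104}.
1 is in this set.

yes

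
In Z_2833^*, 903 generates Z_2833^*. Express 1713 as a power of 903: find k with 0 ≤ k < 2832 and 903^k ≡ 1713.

952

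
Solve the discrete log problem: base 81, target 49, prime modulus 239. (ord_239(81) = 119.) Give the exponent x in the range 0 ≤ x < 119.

78

Baby-step giant-step with m = ceil(sqrt(119)) = 11.
Baby table (81^j mod 239 for j=0..10):
  0:1  1:81  2:108  3:144  4:192  5:17  6:182  7:163
  8:58  9:157  10:50
Giant step factor: 81^(-11) ≡ 147 (mod 239).
Scan 49·147^i mod 239 for i = 0, 1, …:
  i=0: 49   i=1: 33   i=2: 71   i=3: 160
  i=4: 98   i=5: 66   i=6: 142   i=7: 81
Match at i=7, j=1: x = 7·11 + 1 = 78.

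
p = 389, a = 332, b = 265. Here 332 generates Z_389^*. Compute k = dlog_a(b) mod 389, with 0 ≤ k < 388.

275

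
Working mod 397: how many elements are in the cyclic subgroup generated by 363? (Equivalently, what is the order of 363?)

6

The order of 363 must divide p − 1 = 396 = 2^2 · 3^2 · 11.
Divisors: 1, 2, 3, 4, 6, 9, 11, 12, 18, 22, 33, 36, 44, 66, 99, 132, 198, 396.
Check each in increasing order: 363^1 ≡ 363;  363^2 ≡ 362;  363^3 ≡ 396;  363^4 ≡ 34;  363^6 ≡ 1.
Smallest exponent giving 1 is 6.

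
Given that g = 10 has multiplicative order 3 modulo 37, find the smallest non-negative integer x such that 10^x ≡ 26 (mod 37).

2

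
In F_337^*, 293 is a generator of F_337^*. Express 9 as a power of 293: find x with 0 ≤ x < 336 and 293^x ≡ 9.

188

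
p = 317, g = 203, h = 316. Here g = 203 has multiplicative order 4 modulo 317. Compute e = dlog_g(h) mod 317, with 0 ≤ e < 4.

2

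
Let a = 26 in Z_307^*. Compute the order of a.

The order of 26 must divide p − 1 = 306 = 2 · 3^2 · 17.
Divisors: 1, 2, 3, 6, 9, 17, 18, 34, 51, 102, 153, 306.
Check each in increasing order: 26^1 ≡ 26;  26^2 ≡ 62;  26^3 ≡ 77;  26^6 ≡ 96;  26^9 ≡ 24;  26^17 ≡ 93;  26^18 ≡ 269;  26^34 ≡ 53;  26^51 ≡ 17;  26^102 ≡ 289;  26^153 ≡ 1.
Smallest exponent giving 1 is 153.

153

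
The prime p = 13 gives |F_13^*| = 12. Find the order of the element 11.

12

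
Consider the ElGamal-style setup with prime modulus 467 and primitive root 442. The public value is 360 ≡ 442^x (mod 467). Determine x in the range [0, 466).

182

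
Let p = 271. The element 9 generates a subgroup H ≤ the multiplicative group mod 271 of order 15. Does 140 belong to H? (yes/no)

no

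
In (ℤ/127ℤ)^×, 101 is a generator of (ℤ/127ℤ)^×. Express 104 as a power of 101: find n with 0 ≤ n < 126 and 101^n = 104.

Baby-step giant-step with m = ceil(sqrt(126)) = 12.
Baby table (101^j mod 127 for j=0..11):
  0:1  1:101  2:41  3:77  4:30  5:109  6:87  7:24
  8:11  9:95  10:70  11:85
Giant step factor: 101^(-12) ≡ 122 (mod 127).
Scan 104·122^i mod 127 for i = 0, 1, …:
  i=0: 104   i=1: 115   i=2: 60   i=3: 81
  i=4: 103   i=5: 120   i=6: 35   i=7: 79
  i=8: 113   i=9: 70
Match at i=9, j=10: n = 9·12 + 10 = 118.

118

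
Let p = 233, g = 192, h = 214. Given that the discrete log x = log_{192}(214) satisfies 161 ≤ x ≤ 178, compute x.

Compute 192^161 mod 233 = 69, then multiply by 192 repeatedly:
  192^161=69  192^162=200  192^163=188  192^164=214
Found 214 at exponent 164.

164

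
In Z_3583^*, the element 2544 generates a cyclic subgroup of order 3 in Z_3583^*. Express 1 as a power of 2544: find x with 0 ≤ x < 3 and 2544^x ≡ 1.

Successive powers of 2544 modulo 3583:
  2544^0=1
So 2544^0 ≡ 1 (mod 3583), giving x = 0.

0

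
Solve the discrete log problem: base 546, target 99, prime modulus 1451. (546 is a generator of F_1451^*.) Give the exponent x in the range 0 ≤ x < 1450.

Baby-step giant-step with m = ceil(sqrt(1450)) = 39.
Baby table (546^j mod 1451 for j=0..38):
  0:1  1:546  2:661  3:1058  4:170  5:1407  6:643  7:1387
  8:1331  9:1226  10:485  11:728  12:1365  13:927  14:1194  15:425
  16:1341  17:882  18:1291  19:1151  20:163  21:487  22:369  23:1236
  24:141  25:83  26:337  27:1176  28:754  29:1051  30:701  31:1133
  32:492  33:197  34:188  35:1078  36:933  37:117  38:38
Giant step factor: 546^(-39) ≡ 1227 (mod 1451).
Scan 99·1227^i mod 1451 for i = 0, 1, …:
  i=0: 99   i=1: 1040   i=2: 651   i=3: 727
  i=4: 1115   i=5: 1263   i=6: 33   i=7: 1314
  i=8: 217   i=9: 726     …   i=23: 208
  i=24: 1291
Match at i=24, j=18: x = 24·39 + 18 = 954.

954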